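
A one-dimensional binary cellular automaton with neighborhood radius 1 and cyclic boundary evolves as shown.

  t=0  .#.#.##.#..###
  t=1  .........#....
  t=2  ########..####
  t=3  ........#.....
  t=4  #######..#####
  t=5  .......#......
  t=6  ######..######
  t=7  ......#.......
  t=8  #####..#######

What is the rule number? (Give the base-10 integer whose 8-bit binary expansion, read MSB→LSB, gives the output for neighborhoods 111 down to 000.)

  [7] ### => .  t=0,i=12
  [6] ##. => .  t=0,i=6
  [5] #.# => .  t=0,i=0
  [4] #.. => #  t=0,i=9
  [3] .## => .  t=0,i=5
  [2] .#. => .  t=0,i=1
  [1] ..# => .  t=0,i=10
  [0] ... => #  t=1,i=0
  bits 00010001 = 17

17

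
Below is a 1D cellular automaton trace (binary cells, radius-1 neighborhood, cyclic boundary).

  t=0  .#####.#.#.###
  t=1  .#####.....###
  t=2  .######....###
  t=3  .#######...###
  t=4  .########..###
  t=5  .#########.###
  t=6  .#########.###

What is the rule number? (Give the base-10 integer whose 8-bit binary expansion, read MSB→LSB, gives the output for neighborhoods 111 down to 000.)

216

  nb ###: next=#  (t=0,i=2, bit7=1)
  nb ##.: next=#  (t=0,i=5, bit6=1)
  nb #.#: next=.  (t=0,i=0, bit5=0)
  nb #..: next=#  (t=1,i=6, bit4=1)
  nb .##: next=#  (t=0,i=1, bit3=1)
  nb .#.: next=.  (t=0,i=7, bit2=0)
  nb ..#: next=.  (t=1,i=10, bit1=0)
  nb ...: next=.  (t=1,i=7, bit0=0)
  bits 11011000 = 216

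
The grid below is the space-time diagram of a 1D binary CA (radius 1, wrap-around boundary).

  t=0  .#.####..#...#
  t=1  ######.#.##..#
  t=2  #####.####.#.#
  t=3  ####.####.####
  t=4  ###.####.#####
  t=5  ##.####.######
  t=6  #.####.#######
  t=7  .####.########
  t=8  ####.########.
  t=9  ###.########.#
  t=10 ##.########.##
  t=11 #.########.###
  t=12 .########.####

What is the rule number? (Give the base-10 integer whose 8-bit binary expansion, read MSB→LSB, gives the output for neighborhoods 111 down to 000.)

188

  nb ###: next=#  (t=0,i=4, bit7=1)
  nb ##.: next=.  (t=0,i=6, bit6=0)
  nb #.#: next=#  (t=0,i=0, bit5=1)
  nb #..: next=#  (t=0,i=7, bit4=1)
  nb .##: next=#  (t=0,i=3, bit3=1)
  nb .#.: next=#  (t=0,i=1, bit2=1)
  nb ..#: next=.  (t=0,i=8, bit1=0)
  nb ...: next=.  (t=0,i=11, bit0=0)
  bits 10111100 = 188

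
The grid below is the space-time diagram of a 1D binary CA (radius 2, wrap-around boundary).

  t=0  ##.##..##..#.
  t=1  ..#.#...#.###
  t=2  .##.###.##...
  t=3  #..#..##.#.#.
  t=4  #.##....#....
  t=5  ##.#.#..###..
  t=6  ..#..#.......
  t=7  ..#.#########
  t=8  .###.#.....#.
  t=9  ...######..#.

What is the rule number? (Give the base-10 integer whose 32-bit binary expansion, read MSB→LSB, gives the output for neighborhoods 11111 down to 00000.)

  #####|.  b31=0 t=7,i=6
  ####.|#  b30=1 t=7,i=11
  ###.#|#  b29=1 t=2,i=6
  ###..|.  b28=0 t=1,i=12
  ##.##|#  b27=1 t=0,i=2
  ##.#.|#  b26=1 t=3,i=8
  ##..#|.  b25=0 t=0,i=5
  ##...|.  b24=0 t=2,i=10
  #.###|.  b23=0 t=1,i=10
  #.##.|.  b22=0 t=0,i=0
  #.#.#|.  b21=0 t=3,i=9
  #.#..|#  b20=1 t=1,i=4
  #..##|.  b19=0 t=0,i=6
  #..#.|#  b18=1 t=0,i=10
  #...#|#  b17=1 t=1,i=6
  #....|#  b16=1 t=2,i=11
  .####|#  b15=1 t=7,i=5
  .###.|.  b14=0 t=1,i=11
  .##.#|.  b13=0 t=0,i=1
  .##..|#  b12=1 t=0,i=4
  .#.##|#  b11=1 t=0,i=12
  .#.#.|.  b10=0 t=1,i=3
  .#..#|.  b9=0 t=3,i=1
  .#...|#  b8=1 t=1,i=5
  ..###|.  b7=0 t=5,i=8
  ..##.|.  b6=0 t=0,i=7
  ..#.#|#  b5=1 t=0,i=11
  ..#..|#  b4=1 t=3,i=3
  ...##|#  b3=1 t=2,i=0
  ...#.|.  b2=0 t=1,i=7
  ....#|.  b1=0 t=2,i=12
  .....|#  b0=1 t=6,i=8
  bits 01101100000101111001100100111001 = 1813485881

1813485881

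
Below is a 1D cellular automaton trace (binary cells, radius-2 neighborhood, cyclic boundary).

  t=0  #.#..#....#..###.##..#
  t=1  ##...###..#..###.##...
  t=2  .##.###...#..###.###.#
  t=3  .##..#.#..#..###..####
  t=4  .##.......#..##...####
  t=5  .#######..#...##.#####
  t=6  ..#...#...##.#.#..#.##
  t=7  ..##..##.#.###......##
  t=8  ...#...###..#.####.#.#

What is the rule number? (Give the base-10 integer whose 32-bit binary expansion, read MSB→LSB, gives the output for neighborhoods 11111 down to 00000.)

1700917657

  ##### -> .   bit 31 = 0  t=5,i=3
  ####. -> #   bit 30 = 1  t=3,i=20
  ###.# -> #   bit 29 = 1  t=0,i=15
  ###.. -> .   bit 28 = 0  t=1,i=7
  ##.## -> .   bit 27 = 0  t=0,i=16
  ##.#. -> #   bit 26 = 1  t=0,i=1
  ##..# -> .   bit 25 = 0  t=0,i=19
  ##... -> #   bit 24 = 1  t=1,i=2
  #.### -> .   bit 23 = 0  t=2,i=4
  #.##. -> #   bit 22 = 1  t=0,i=17
  #.#.# -> #   bit 21 = 1  t=2,i=21
  #.#.. -> .   bit 20 = 0  t=0,i=2
  #..## -> .   bit 19 = 0  t=0,i=12
  #..#. -> .   bit 18 = 0  t=0,i=4
  #...# -> .   bit 17 = 0  t=1,i=3
  #.... -> #   bit 16 = 1  t=0,i=7
  .#### -> #   bit 15 = 1  t=3,i=19
  .###. -> #   bit 14 = 1  t=0,i=14
  .##.# -> #   bit 13 = 1  t=0,i=0
  .##.. -> #   bit 12 = 1  t=0,i=18
  .#.## -> .   bit 11 = 0  t=2,i=0
  .#.#. -> .   bit 10 = 0  t=3,i=6
  .#..# -> .   bit 9 = 0  t=0,i=3
  .#... -> #   bit 8 = 1  t=0,i=6
  ..### -> #   bit 7 = 1  t=0,i=13
  ..##. -> .   bit 6 = 0  t=0,i=21
  ..#.# -> .   bit 5 = 0  t=3,i=5
  ..#.. -> #   bit 4 = 1  t=0,i=5
  ...## -> #   bit 3 = 1  t=1,i=4
  ...#. -> .   bit 2 = 0  t=0,i=9
  ....# -> .   bit 1 = 0  t=0,i=8
  ..... -> #   bit 0 = 1  t=4,i=5
  bits 01100101011000011111000110011001 = 1700917657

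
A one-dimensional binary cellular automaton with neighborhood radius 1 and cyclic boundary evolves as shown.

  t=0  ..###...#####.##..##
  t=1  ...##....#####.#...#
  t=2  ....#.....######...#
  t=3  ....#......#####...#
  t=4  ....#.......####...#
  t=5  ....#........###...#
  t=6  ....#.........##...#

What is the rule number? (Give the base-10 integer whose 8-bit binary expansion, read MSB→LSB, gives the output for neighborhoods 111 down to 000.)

  [7] ### => #  t=0,i=3
  [6] ##. => #  t=0,i=4
  [5] #.# => #  t=0,i=13
  [4] #.. => .  t=0,i=0
  [3] .## => .  t=0,i=2
  [2] .#. => #  t=1,i=15
  [1] ..# => .  t=0,i=1
  [0] ... => .  t=0,i=6
  bits 11100100 = 228

228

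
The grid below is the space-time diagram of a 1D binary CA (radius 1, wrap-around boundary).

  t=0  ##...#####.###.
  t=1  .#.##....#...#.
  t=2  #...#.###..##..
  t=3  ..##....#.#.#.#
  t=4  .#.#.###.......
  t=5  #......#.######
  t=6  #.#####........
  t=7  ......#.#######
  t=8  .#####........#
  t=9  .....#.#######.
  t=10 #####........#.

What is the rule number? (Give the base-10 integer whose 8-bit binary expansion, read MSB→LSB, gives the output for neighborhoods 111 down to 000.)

67

  [7] ### => .  t=0,i=6
  [6] ##. => #  t=0,i=1
  [5] #.# => .  t=0,i=10
  [4] #.. => .  t=0,i=2
  [3] .## => .  t=0,i=0
  [2] .#. => .  t=1,i=1
  [1] ..# => #  t=0,i=4
  [0] ... => #  t=0,i=3
  bits 01000011 = 67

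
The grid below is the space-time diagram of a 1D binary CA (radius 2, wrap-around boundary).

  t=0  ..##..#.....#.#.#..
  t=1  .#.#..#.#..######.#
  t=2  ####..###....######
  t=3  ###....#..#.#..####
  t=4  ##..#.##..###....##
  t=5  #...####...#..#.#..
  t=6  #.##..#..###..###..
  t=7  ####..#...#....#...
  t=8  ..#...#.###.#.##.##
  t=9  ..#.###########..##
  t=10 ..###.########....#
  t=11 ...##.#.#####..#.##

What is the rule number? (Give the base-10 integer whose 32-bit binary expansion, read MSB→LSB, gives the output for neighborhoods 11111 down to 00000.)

  #####|#  b31=1 t=1,i=13
  ####.|#  b30=1 t=1,i=15
  ###.#|#  b29=1 t=1,i=16
  ###..|.  b28=0 t=2,i=3
  ##.##|.  b27=0 t=8,i=16
  ##.#.|#  b26=1 t=1,i=17
  ##..#|.  b25=0 t=0,i=4
  ##...|.  b24=0 t=2,i=9
  #.###|#  b23=1 t=8,i=8
  #.##.|#  b22=1 t=4,i=6
  #.#.#|#  b21=1 t=0,i=14
  #.#..|#  b20=1 t=0,i=16
  #..##|.  b19=0 t=1,i=10
  #..#.|.  b18=0 t=0,i=5
  #...#|#  b17=1 t=5,i=2
  #....|#  b16=1 t=0,i=8
  .####|.  b15=0 t=1,i=12
  .###.|#  b14=1 t=2,i=7
  .##.#|.  b13=0 t=8,i=15
  .##..|#  b12=1 t=0,i=3
  .#.##|#  b11=1 t=4,i=5
  .#.#.|#  b10=1 t=0,i=13
  .#..#|.  b9=0 t=1,i=4
  .#...|.  b8=0 t=0,i=7
  ..###|.  b7=0 t=1,i=11
  ..##.|.  b6=0 t=0,i=2
  ..#.#|#  b5=1 t=0,i=12
  ..#..|#  b4=1 t=0,i=6
  ...##|#  b3=1 t=0,i=1
  ...#.|#  b2=1 t=0,i=11
  ....#|.  b1=0 t=0,i=0
  .....|.  b0=0 t=0,i=9
  bits 11100100111100110101110000111100 = 3841154108

3841154108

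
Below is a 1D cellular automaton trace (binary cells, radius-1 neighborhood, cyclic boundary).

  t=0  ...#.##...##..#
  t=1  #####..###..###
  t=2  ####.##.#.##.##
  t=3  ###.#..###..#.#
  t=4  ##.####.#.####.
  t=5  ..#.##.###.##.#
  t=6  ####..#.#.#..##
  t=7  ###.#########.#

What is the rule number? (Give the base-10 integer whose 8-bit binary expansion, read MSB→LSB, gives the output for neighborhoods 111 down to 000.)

183

  nb ###: next=#  (t=1,i=0, bit7=1)
  nb ##.: next=.  (t=0,i=6, bit6=0)
  nb #.#: next=#  (t=0,i=4, bit5=1)
  nb #..: next=#  (t=0,i=0, bit4=1)
  nb .##: next=.  (t=0,i=5, bit3=0)
  nb .#.: next=#  (t=0,i=3, bit2=1)
  nb ..#: next=#  (t=0,i=2, bit1=1)
  nb ...: next=#  (t=0,i=1, bit0=1)
  bits 10110111 = 183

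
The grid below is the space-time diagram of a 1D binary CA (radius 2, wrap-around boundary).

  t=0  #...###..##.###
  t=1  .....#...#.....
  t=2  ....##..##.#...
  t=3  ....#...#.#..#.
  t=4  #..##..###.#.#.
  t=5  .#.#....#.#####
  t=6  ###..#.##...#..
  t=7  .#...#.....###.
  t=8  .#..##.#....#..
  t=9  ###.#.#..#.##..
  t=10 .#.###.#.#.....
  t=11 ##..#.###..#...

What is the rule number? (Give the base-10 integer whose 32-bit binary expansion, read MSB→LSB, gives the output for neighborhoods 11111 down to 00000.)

  [31] ##### => #  t=5,i=12
  [30] ####. => .  t=0,i=14
  [29] ###.# => .  t=4,i=9
  [28] ###.. => .  t=0,i=0
  [27] ##.## => .  t=0,i=11
  [26] ##.#. => #  t=2,i=10
  [25] ##..# => .  t=0,i=7
  [24] ##... => .  t=0,i=1
  [23] #.### => .  t=0,i=12
  [22] #.##. => .  t=6,i=7
  [21] #.#.# => #  t=4,i=11
  [20] #.#.. => .  t=2,i=11
  [19] #..## => .  t=0,i=8
  [18] #..#. => .  t=3,i=12
  [17] #...# => .  t=0,i=2
  [16] #.... => #  t=1,i=11
  [15] .#### => .  t=0,i=13
  [14] .###. => #  t=0,i=5
  [13] .##.# => .  t=0,i=10
  [12] .##.. => .  t=2,i=5
  [11] .#.## => .  t=5,i=9
  [10] .#.#. => #  t=3,i=9
  [9] .#..# => #  t=3,i=11
  [8] .#... => .  t=1,i=6
  [7] ..### => .  t=0,i=4
  [6] ..##. => #  t=0,i=9
  [5] ..#.# => #  t=3,i=8
  [4] ..#.. => #  t=1,i=5
  [3] ...## => .  t=0,i=3
  [2] ...#. => #  t=1,i=4
  [1] ....# => .  t=1,i=3
  [0] ..... => .  t=1,i=0
  bits 10000100001000010100011001110100 = 2216773236

2216773236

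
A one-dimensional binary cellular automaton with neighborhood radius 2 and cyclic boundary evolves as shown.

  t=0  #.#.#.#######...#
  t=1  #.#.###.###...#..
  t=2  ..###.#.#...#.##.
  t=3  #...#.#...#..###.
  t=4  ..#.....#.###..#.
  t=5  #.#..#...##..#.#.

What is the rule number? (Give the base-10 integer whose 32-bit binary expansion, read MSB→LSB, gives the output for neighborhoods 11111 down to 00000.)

  nb #####: next=#  (t=0,i=8, bit31=1)
  nb ####.: next=.  (t=0,i=11, bit30=0)
  nb ###.#: next=#  (t=1,i=6, bit29=1)
  nb ###..: next=.  (t=0,i=12, bit28=0)
  nb ##.##: next=.  (t=1,i=7, bit27=0)
  nb ##.#.: next=.  (t=0,i=1, bit26=0)
  nb ##..#: next=#  (t=4,i=13, bit25=1)
  nb ##...: next=.  (t=0,i=13, bit24=0)
  nb #.###: next=#  (t=0,i=6, bit23=1)
  nb #.##.: next=#  (t=2,i=14, bit22=1)
  nb #.#.#: next=#  (t=0,i=2, bit21=1)
  nb #.#..: next=.  (t=2,i=8, bit20=0)
  nb #..##: next=#  (t=3,i=12, bit19=1)
  nb #..#.: next=.  (t=1,i=16, bit18=0)
  nb #...#: next=#  (t=0,i=14, bit17=1)
  nb #....: next=.  (t=4,i=4, bit16=0)
  nb .####: next=.  (t=0,i=7, bit15=0)
  nb .###.: next=.  (t=1,i=5, bit14=0)
  nb .##.#: next=#  (t=0,i=0, bit13=1)
  nb .##..: next=#  (t=2,i=15, bit12=1)
  nb .#.##: next=#  (t=0,i=5, bit11=1)
  nb .#.#.: next=.  (t=0,i=3, bit10=0)
  nb .#..#: next=#  (t=1,i=15, bit9=1)
  nb .#...: next=.  (t=2,i=9, bit8=0)
  nb ..###: next=.  (t=2,i=2, bit7=0)
  nb ..##.: next=.  (t=0,i=16, bit6=0)
  nb ..#.#: next=.  (t=1,i=0, bit5=0)
  nb ..#..: next=#  (t=1,i=14, bit4=1)
  nb ...##: next=.  (t=0,i=15, bit3=0)
  nb ...#.: next=.  (t=1,i=13, bit2=0)
  nb ....#: next=.  (t=4,i=6, bit1=0)
  nb .....: next=#  (t=4,i=5, bit0=1)
  bits 10100010111010100011101000010001 = 2733259281

2733259281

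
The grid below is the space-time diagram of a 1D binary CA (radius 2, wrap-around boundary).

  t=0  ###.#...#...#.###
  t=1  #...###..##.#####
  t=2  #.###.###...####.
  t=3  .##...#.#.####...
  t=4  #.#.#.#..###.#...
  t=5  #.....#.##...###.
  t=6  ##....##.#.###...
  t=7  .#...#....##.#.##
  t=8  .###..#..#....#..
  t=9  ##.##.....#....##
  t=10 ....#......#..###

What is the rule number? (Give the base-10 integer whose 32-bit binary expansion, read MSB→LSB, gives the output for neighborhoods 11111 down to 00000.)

  [31] ##### => #  t=0,i=0
  [30] ####. => .  t=0,i=1
  [29] ###.# => .  t=0,i=2
  [28] ###.. => #  t=1,i=0
  [27] ##.## => .  t=1,i=11
  [26] ##.#. => .  t=0,i=3
  [25] ##..# => #  t=1,i=7
  [24] ##... => .  t=1,i=1
  [23] #.### => #  t=0,i=14
  [22] #.##. => .  t=5,i=8
  [21] #.#.# => .  t=2,i=0
  [20] #.#.. => #  t=0,i=4
  [19] #..## => #  t=1,i=8
  [18] #..#. => .  t=8,i=5
  [17] #...# => #  t=0,i=6
  [16] #.... => .  t=3,i=15
  [15] .#### => #  t=0,i=15
  [14] .###. => .  t=1,i=5
  [13] .##.# => .  t=1,i=10
  [12] .##.. => #  t=3,i=2
  [11] .#.## => #  t=0,i=13
  [10] .#.#. => .  t=3,i=7
  [9] .#..# => .  t=4,i=7
  [8] .#... => #  t=0,i=5
  [7] ..### => #  t=1,i=4
  [6] ..##. => .  t=1,i=9
  [5] ..#.# => #  t=0,i=12
  [4] ..#.. => .  t=0,i=8
  [3] ...## => #  t=1,i=3
  [2] ...#. => .  t=0,i=7
  [1] ....# => .  t=3,i=16
  [0] ..... => .  t=5,i=3
  bits 10010010100110101001100110101000 = 2459605416

2459605416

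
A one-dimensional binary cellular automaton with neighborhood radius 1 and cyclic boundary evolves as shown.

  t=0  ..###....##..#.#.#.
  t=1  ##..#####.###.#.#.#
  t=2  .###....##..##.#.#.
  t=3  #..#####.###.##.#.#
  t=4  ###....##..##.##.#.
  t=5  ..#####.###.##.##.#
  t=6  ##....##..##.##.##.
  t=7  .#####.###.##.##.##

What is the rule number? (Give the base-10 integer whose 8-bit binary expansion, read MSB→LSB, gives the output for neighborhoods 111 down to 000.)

115

  nb ###: next=.  (t=0,i=3, bit7=0)
  nb ##.: next=#  (t=0,i=4, bit6=1)
  nb #.#: next=#  (t=0,i=14, bit5=1)
  nb #..: next=#  (t=0,i=5, bit4=1)
  nb .##: next=.  (t=0,i=2, bit3=0)
  nb .#.: next=.  (t=0,i=13, bit2=0)
  nb ..#: next=#  (t=0,i=1, bit1=1)
  nb ...: next=#  (t=0,i=0, bit0=1)
  bits 01110011 = 115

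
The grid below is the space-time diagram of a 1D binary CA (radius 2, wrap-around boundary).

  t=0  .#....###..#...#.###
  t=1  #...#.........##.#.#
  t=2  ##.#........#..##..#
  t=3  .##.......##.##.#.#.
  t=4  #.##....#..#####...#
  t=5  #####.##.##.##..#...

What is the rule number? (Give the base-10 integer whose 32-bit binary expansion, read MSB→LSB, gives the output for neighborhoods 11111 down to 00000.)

2915611174

  [31] ##### => #  t=4,i=13
  [30] ####. => .  t=4,i=14
  [29] ###.# => #  t=0,i=19
  [28] ###.. => .  t=0,i=8
  [27] ##.## => #  t=3,i=12
  [26] ##.#. => #  t=0,i=0
  [25] ##..# => .  t=0,i=9
  [24] ##... => #  t=1,i=1
  [23] #.### => #  t=0,i=17
  [22] #.##. => #  t=1,i=19
  [21] #.#.# => .  t=1,i=17
  [20] #.#.. => .  t=0,i=1
  [19] #..## => #  t=2,i=14
  [18] #..#. => .  t=0,i=10
  [17] #...# => .  t=0,i=13
  [16] #.... => .  t=0,i=3
  [15] .#### => #  t=4,i=12
  [14] .###. => .  t=0,i=7
  [13] .##.# => #  t=1,i=15
  [12] .##.. => #  t=1,i=0
  [11] .#.## => .  t=0,i=16
  [10] .#.#. => .  t=3,i=17
  [9] .#..# => #  t=2,i=13
  [8] .#... => .  t=0,i=2
  [7] ..### => .  t=0,i=6
  [6] ..##. => .  t=1,i=14
  [5] ..#.# => #  t=0,i=15
  [4] ..#.. => .  t=0,i=11
  [3] ...## => .  t=0,i=5
  [2] ...#. => #  t=0,i=14
  [1] ....# => #  t=0,i=4
  [0] ..... => .  t=1,i=7
  bits 10101101110010001011001000100110 = 2915611174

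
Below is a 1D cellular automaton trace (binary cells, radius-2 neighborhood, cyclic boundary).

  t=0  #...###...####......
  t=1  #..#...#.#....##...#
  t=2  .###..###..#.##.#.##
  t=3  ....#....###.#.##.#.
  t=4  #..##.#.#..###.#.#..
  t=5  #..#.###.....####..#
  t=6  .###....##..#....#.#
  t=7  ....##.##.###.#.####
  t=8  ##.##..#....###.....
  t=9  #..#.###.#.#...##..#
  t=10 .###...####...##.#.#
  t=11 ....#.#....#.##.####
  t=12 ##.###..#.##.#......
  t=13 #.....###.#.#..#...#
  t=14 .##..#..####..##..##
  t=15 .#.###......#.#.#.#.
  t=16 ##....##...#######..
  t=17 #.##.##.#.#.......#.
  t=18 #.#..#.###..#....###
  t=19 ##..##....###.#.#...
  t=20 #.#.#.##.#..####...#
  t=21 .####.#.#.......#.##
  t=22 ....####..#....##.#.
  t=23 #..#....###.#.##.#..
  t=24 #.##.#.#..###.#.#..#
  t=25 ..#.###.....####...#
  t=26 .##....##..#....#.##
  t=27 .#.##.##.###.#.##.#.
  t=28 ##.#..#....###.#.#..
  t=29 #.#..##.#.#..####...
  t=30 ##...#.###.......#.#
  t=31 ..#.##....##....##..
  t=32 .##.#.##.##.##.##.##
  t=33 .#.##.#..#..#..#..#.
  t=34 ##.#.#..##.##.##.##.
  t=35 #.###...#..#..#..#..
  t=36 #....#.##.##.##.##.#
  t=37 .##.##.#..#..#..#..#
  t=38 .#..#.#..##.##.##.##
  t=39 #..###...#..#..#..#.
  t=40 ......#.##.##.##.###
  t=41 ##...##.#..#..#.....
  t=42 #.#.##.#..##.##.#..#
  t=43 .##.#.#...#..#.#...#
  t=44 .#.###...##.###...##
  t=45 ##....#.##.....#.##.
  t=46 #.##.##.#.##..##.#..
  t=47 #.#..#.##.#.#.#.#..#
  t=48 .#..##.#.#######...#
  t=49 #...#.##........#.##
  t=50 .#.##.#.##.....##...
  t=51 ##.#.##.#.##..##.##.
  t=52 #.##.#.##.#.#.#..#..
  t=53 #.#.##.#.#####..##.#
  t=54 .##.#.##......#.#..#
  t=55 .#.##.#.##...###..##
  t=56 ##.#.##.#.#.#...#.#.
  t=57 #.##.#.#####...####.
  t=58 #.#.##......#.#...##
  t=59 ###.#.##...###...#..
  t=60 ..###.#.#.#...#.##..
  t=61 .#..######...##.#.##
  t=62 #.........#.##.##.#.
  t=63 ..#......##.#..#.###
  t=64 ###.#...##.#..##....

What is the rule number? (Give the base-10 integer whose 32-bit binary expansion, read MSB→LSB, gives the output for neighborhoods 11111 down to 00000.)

  [31] ##### => .  t=16,i=13
  [30] ####. => .  t=0,i=12
  [29] ###.# => #  t=3,i=11
  [28] ###.. => .  t=0,i=6
  [27] ##.## => .  t=2,i=0
  [26] ##.#. => #  t=2,i=15
  [25] ##..# => #  t=1,i=1
  [24] ##... => #  t=0,i=7
  [23] #.### => .  t=2,i=1
  [22] #.##. => #  t=2,i=13
  [21] #.#.# => #  t=2,i=16
  [20] #.#.. => .  t=1,i=9
  [19] #..## => .  t=2,i=5
  [18] #..#. => #  t=1,i=2
  [17] #...# => .  t=0,i=2
  [16] #.... => #  t=0,i=15
  [15] .#### => .  t=0,i=11
  [14] .###. => .  t=0,i=5
  [13] .##.# => .  t=2,i=14
  [12] .##.. => .  t=1,i=0
  [11] .#.## => .  t=2,i=12
  [10] .#.#. => #  t=1,i=8
  [9] .#..# => .  t=4,i=1
  [8] .#... => .  t=0,i=1
  [7] ..### => .  t=0,i=4
  [6] ..##. => #  t=1,i=14
  [5] ..#.# => #  t=1,i=7
  [4] ..#.. => #  t=0,i=0
  [3] ...## => #  t=0,i=3
  [2] ...#. => #  t=0,i=19
  [1] ....# => .  t=0,i=18
  [0] ..... => .  t=0,i=16
  bits 00100111011001010000010001111100 = 660931708

660931708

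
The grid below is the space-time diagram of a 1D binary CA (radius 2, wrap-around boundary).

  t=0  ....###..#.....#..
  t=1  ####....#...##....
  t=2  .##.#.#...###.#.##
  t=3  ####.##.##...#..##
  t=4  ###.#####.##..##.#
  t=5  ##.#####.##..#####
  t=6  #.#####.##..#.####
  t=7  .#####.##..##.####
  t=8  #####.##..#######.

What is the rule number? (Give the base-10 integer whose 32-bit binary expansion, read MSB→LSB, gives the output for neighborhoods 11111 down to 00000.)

  nb #####: next=#  (t=3,i=0, bit31=1)
  nb ####.: next=#  (t=1,i=2, bit30=1)
  nb ###.#: next=.  (t=2,i=12, bit29=0)
  nb ###..: next=.  (t=0,i=6, bit28=0)
  nb ##.##: next=#  (t=2,i=0, bit27=1)
  nb ##.#.: next=#  (t=2,i=3, bit26=1)
  nb ##..#: next=.  (t=0,i=7, bit25=0)
  nb ##...: next=#  (t=1,i=4, bit24=1)
  nb #.###: next=#  (t=4,i=4, bit23=1)
  nb #.##.: next=#  (t=2,i=1, bit22=1)
  nb #.#.#: next=.  (t=2,i=4, bit21=0)
  nb #.#..: next=#  (t=2,i=6, bit20=1)
  nb #..##: next=#  (t=3,i=15, bit19=1)
  nb #..#.: next=#  (t=0,i=8, bit18=1)
  nb #...#: next=#  (t=1,i=10, bit17=1)
  nb #....: next=.  (t=0,i=11, bit16=0)
  nb .####: next=#  (t=1,i=1, bit15=1)
  nb .###.: next=.  (t=0,i=5, bit14=0)
  nb .##.#: next=#  (t=2,i=2, bit13=1)
  nb .##..: next=.  (t=1,i=13, bit12=0)
  nb .#.##: next=.  (t=2,i=15, bit11=0)
  nb .#.#.: next=#  (t=2,i=5, bit10=1)
  nb .#..#: next=#  (t=3,i=14, bit9=1)
  nb .#...: next=.  (t=0,i=10, bit8=0)
  nb ..###: next=.  (t=0,i=4, bit7=0)
  nb ..##.: next=#  (t=1,i=12, bit6=1)
  nb ..#.#: next=#  (t=6,i=12, bit5=1)
  nb ..#..: next=.  (t=0,i=9, bit4=0)
  nb ...##: next=#  (t=0,i=3, bit3=1)
  nb ...#.: next=.  (t=0,i=14, bit2=0)
  nb ....#: next=#  (t=0,i=2, bit1=1)
  nb .....: next=#  (t=0,i=0, bit0=1)
  bits 11001101110111101010011001101011 = 3453920875

3453920875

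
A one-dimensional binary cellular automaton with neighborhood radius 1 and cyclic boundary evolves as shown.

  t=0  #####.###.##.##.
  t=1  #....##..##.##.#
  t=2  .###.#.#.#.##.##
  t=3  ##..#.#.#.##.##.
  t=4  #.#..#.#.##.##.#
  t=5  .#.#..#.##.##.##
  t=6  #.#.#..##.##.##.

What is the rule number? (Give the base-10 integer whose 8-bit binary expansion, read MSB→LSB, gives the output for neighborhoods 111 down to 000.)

  ###|.  b7=0 t=0,i=1
  ##.|.  b6=0 t=0,i=4
  #.#|#  b5=1 t=0,i=5
  #..|#  b4=1 t=1,i=1
  .##|#  b3=1 t=0,i=0
  .#.|.  b2=0 t=2,i=5
  ..#|.  b1=0 t=1,i=4
  ...|#  b0=1 t=1,i=2
  bits 00111001 = 57

57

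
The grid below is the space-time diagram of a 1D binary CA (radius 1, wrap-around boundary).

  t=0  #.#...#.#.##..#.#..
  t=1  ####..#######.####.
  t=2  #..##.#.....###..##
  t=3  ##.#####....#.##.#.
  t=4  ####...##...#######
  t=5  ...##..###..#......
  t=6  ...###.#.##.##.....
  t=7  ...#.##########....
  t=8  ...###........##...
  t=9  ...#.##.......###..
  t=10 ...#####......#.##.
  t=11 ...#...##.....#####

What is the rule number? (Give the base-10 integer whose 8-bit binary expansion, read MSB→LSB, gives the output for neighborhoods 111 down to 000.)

124

  [7] ### => .  t=1,i=1
  [6] ##. => #  t=0,i=11
  [5] #.# => #  t=0,i=1
  [4] #.. => #  t=0,i=3
  [3] .## => #  t=0,i=10
  [2] .#. => #  t=0,i=0
  [1] ..# => .  t=0,i=5
  [0] ... => .  t=0,i=4
  bits 01111100 = 124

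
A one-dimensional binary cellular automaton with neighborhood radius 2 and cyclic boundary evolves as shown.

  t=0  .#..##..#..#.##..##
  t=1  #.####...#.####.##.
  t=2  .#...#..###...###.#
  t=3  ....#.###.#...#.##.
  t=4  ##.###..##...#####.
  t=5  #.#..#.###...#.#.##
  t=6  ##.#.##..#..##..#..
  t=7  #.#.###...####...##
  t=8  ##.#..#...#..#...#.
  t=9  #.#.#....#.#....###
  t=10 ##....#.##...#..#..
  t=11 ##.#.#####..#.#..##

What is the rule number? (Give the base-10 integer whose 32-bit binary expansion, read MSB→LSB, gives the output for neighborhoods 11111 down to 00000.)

3158907621

  #####|#  b31=1 t=4,i=15
  ####.|.  b30=0 t=1,i=4
  ###.#|#  b29=1 t=1,i=14
  ###..|#  b28=1 t=1,i=5
  ##.##|#  b27=1 t=1,i=15
  ##.#.|#  b26=1 t=0,i=0
  ##..#|.  b25=0 t=0,i=6
  ##...|.  b24=0 t=1,i=6
  #.###|.  b23=0 t=1,i=2
  #.##.|#  b22=1 t=0,i=13
  #.#.#|.  b21=0 t=1,i=0
  #.#..|.  b20=0 t=0,i=1
  #..##|#  b19=1 t=0,i=3
  #..#.|.  b18=0 t=0,i=7
  #...#|.  b17=0 t=1,i=7
  #....|#  b16=1 t=3,i=0
  .####|.  b15=0 t=1,i=3
  .###.|.  b14=0 t=2,i=9
  .##.#|.  b13=0 t=0,i=18
  .##..|#  b12=1 t=0,i=5
  .#.##|#  b11=1 t=0,i=12
  .#.#.|.  b10=0 t=2,i=0
  .#..#|#  b9=1 t=0,i=2
  .#...|.  b8=0 t=2,i=2
  ..###|#  b7=1 t=2,i=8
  ..##.|#  b6=1 t=0,i=4
  ..#.#|#  b5=1 t=0,i=11
  ..#..|.  b4=0 t=0,i=8
  ...##|.  b3=0 t=2,i=13
  ...#.|#  b2=1 t=1,i=8
  ....#|.  b1=0 t=3,i=2
  .....|#  b0=1 t=3,i=1
  bits 10111100010010010001101011100101 = 3158907621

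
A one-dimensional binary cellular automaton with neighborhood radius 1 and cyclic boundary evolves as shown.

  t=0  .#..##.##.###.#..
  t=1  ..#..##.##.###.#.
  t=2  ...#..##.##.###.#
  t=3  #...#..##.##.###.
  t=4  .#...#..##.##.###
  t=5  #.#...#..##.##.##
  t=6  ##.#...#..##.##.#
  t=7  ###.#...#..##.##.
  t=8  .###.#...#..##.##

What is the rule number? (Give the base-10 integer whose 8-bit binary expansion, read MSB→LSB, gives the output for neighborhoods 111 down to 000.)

  [7] ### => #  t=0,i=11
  [6] ##. => #  t=0,i=5
  [5] #.# => #  t=0,i=6
  [4] #.. => #  t=0,i=2
  [3] .## => .  t=0,i=4
  [2] .#. => .  t=0,i=1
  [1] ..# => .  t=0,i=0
  [0] ... => .  t=0,i=16
  bits 11110000 = 240

240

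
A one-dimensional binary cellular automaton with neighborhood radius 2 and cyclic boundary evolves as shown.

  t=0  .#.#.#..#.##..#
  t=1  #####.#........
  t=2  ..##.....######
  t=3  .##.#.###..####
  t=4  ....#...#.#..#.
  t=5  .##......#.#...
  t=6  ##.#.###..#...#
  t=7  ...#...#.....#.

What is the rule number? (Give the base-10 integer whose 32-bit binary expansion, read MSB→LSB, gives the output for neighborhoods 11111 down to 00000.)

  nb #####: next=#  (t=1,i=2, bit31=1)
  nb ####.: next=#  (t=1,i=3, bit30=1)
  nb ###.#: next=.  (t=1,i=4, bit29=0)
  nb ###..: next=#  (t=2,i=14, bit28=1)
  nb ##.##: next=.  (t=3,i=0, bit27=0)
  nb ##.#.: next=.  (t=1,i=5, bit26=0)
  nb ##..#: next=.  (t=0,i=12, bit25=0)
  nb ##...: next=#  (t=2,i=4, bit24=1)
  nb #.###: next=.  (t=3,i=6, bit23=0)
  nb #.##.: next=.  (t=0,i=10, bit22=0)
  nb #.#.#: next=#  (t=0,i=1, bit21=1)
  nb #.#..: next=.  (t=0,i=5, bit20=0)
  nb #..##: next=#  (t=2,i=1, bit19=1)
  nb #..#.: next=.  (t=0,i=7, bit18=0)
  nb #...#: next=.  (t=4,i=6, bit17=0)
  nb #....: next=.  (t=1,i=8, bit16=0)
  nb .####: next=.  (t=1,i=1, bit15=0)
  nb .###.: next=.  (t=3,i=7, bit14=0)
  nb .##.#: next=.  (t=3,i=2, bit13=0)
  nb .##..: next=.  (t=0,i=11, bit12=0)
  nb .#.##: next=.  (t=0,i=9, bit11=0)
  nb .#.#.: next=#  (t=0,i=0, bit10=1)
  nb .#..#: next=#  (t=0,i=6, bit9=1)
  nb .#...: next=.  (t=1,i=7, bit8=0)
  nb ..###: next=.  (t=1,i=0, bit7=0)
  nb ..##.: next=#  (t=2,i=2, bit6=1)
  nb ..#.#: next=.  (t=0,i=8, bit5=0)
  nb ..#..: next=.  (t=4,i=4, bit4=0)
  nb ...##: next=#  (t=1,i=14, bit3=1)
  nb ...#.: next=.  (t=4,i=3, bit2=0)
  nb ....#: next=#  (t=1,i=13, bit1=1)
  nb .....: next=#  (t=1,i=9, bit0=1)
  bits 11010001001010000000011001001011 = 3509061195

3509061195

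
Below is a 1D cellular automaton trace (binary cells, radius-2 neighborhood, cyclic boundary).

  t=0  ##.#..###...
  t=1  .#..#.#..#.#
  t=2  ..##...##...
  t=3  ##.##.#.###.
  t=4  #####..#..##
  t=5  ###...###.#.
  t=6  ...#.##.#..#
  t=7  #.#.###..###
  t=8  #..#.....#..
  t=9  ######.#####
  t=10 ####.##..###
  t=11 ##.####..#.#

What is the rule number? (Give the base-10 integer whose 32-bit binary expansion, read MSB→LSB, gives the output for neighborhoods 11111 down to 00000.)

2839886750

  ##### -> #   bit 31 = 1  t=4,i=0
  ####. -> .   bit 30 = 0  t=4,i=3
  ###.# -> #   bit 29 = 1  t=3,i=10
  ###.. -> .   bit 28 = 0  t=0,i=8
  ##.## -> #   bit 27 = 1  t=3,i=2
  ##.#. -> .   bit 26 = 0  t=0,i=2
  ##..# -> .   bit 25 = 0  t=4,i=5
  ##... -> #   bit 24 = 1  t=0,i=9
  #.### -> .   bit 23 = 0  t=3,i=8
  #.##. -> #   bit 22 = 1  t=3,i=0
  #.#.# -> .   bit 21 = 0  t=1,i=11
  #.#.. -> .   bit 20 = 0  t=0,i=3
  #..## -> .   bit 19 = 0  t=0,i=5
  #..#. -> #   bit 18 = 1  t=1,i=3
  #...# -> .   bit 17 = 0  t=0,i=10
  #.... -> #   bit 16 = 1  t=2,i=10
  .#### -> .   bit 15 = 0  t=4,i=11
  .###. -> .   bit 14 = 0  t=0,i=7
  .##.# -> #   bit 13 = 1  t=0,i=1
  .##.. -> #   bit 12 = 1  t=2,i=3
  .#.## -> #   bit 11 = 1  t=3,i=7
  .#.#. -> .   bit 10 = 0  t=1,i=0
  .#..# -> #   bit 9 = 1  t=0,i=4
  .#... -> #   bit 8 = 1  t=6,i=0
  ..### -> #   bit 7 = 1  t=0,i=6
  ..##. -> .   bit 6 = 0  t=0,i=0
  ..#.# -> .   bit 5 = 0  t=1,i=4
  ..#.. -> #   bit 4 = 1  t=4,i=7
  ...## -> #   bit 3 = 1  t=0,i=11
  ...#. -> #   bit 2 = 1  t=6,i=2
  ....# -> #   bit 1 = 1  t=2,i=0
  ..... -> .   bit 0 = 0  t=2,i=11
  bits 10101001010001010011101110011110 = 2839886750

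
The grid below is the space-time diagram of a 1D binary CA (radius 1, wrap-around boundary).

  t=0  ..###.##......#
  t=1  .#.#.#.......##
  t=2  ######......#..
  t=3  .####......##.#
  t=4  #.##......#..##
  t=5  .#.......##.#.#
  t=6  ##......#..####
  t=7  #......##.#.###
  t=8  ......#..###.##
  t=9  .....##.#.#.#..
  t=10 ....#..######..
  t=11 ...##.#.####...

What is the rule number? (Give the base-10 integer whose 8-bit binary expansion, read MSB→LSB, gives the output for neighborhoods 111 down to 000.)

166

  [7] ### => #  t=0,i=3
  [6] ##. => .  t=0,i=4
  [5] #.# => #  t=0,i=5
  [4] #.. => .  t=0,i=0
  [3] .## => .  t=0,i=2
  [2] .#. => #  t=0,i=14
  [1] ..# => #  t=0,i=1
  [0] ... => .  t=0,i=9
  bits 10100110 = 166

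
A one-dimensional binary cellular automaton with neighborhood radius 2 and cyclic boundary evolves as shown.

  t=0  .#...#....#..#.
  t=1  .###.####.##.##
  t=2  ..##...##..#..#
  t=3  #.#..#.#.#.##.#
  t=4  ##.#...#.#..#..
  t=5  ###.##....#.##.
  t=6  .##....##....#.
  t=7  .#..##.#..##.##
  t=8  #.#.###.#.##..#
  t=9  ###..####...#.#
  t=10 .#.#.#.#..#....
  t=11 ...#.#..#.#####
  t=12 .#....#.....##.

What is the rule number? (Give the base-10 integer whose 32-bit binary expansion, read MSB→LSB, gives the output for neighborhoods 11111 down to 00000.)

3861078995

  [31] ##### => #  t=11,i=12
  [30] ####. => #  t=1,i=7
  [29] ###.# => #  t=1,i=3
  [28] ###.. => .  t=9,i=2
  [27] ##.## => .  t=1,i=0
  [26] ##.#. => #  t=3,i=1
  [25] ##..# => #  t=2,i=9
  [24] ##... => .  t=2,i=4
  [23] #.### => .  t=1,i=1
  [22] #.##. => .  t=1,i=10
  [21] #.#.# => #  t=3,i=7
  [20] #.#.. => .  t=3,i=2
  [19] #..## => .  t=2,i=1
  [18] #..#. => .  t=0,i=0
  [17] #...# => #  t=0,i=3
  [16] #.... => #  t=0,i=7
  [15] .#### => .  t=1,i=6
  [14] .###. => #  t=1,i=2
  [13] .##.# => #  t=1,i=11
  [12] .##.. => .  t=2,i=3
  [11] .#.## => .  t=3,i=10
  [10] .#.#. => .  t=3,i=6
  [9] .#..# => #  t=0,i=11
  [8] .#... => #  t=0,i=2
  [7] ..### => #  t=9,i=5
  [6] ..##. => #  t=2,i=2
  [5] ..#.# => .  t=3,i=5
  [4] ..#.. => #  t=0,i=1
  [3] ...## => .  t=2,i=6
  [2] ...#. => .  t=0,i=4
  [1] ....# => #  t=0,i=8
  [0] ..... => #  t=10,i=13
  bits 11100110001000110110001111010011 = 3861078995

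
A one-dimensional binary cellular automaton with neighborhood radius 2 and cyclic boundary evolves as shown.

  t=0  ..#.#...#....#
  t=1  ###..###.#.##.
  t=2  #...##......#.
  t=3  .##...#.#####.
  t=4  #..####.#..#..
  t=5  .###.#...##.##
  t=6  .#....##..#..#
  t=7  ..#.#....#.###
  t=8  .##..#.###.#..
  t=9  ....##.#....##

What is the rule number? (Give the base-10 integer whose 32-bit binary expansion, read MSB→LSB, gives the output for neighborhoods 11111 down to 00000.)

  ##### -> .   bit 31 = 0  t=3,i=10
  ####. -> #   bit 30 = 1  t=3,i=11
  ###.# -> .   bit 29 = 0  t=1,i=7
  ###.. -> .   bit 28 = 0  t=1,i=2
  ##.## -> .   bit 27 = 0  t=1,i=13
  ##.#. -> .   bit 26 = 0  t=1,i=8
  ##..# -> .   bit 25 = 0  t=1,i=3
  ##... -> #   bit 24 = 1  t=2,i=6
  #.### -> #   bit 23 = 1  t=1,i=0
  #.##. -> .   bit 22 = 0  t=1,i=11
  #.#.# -> .   bit 21 = 0  t=1,i=9
  #.#.. -> .   bit 20 = 0  t=0,i=4
  #..## -> #   bit 19 = 1  t=1,i=4
  #..#. -> #   bit 18 = 1  t=0,i=1
  #...# -> #   bit 17 = 1  t=0,i=6
  #.... -> .   bit 16 = 0  t=0,i=10
  .#### -> .   bit 15 = 0  t=3,i=9
  .###. -> .   bit 14 = 0  t=1,i=1
  .##.# -> #   bit 13 = 1  t=1,i=12
  .##.. -> .   bit 12 = 0  t=2,i=5
  .#.## -> .   bit 11 = 0  t=1,i=10
  .#.#. -> .   bit 10 = 0  t=0,i=3
  .#..# -> #   bit 9 = 1  t=0,i=0
  .#... -> #   bit 8 = 1  t=0,i=5
  ..### -> #   bit 7 = 1  t=1,i=5
  ..##. -> .   bit 6 = 0  t=2,i=4
  ..#.# -> #   bit 5 = 1  t=0,i=2
  ..#.. -> .   bit 4 = 0  t=0,i=8
  ...## -> .   bit 3 = 0  t=2,i=3
  ...#. -> #   bit 2 = 1  t=0,i=7
  ....# -> #   bit 1 = 1  t=0,i=11
  ..... -> #   bit 0 = 1  t=2,i=8
  bits 01000001100011100010001110100111 = 1099834279

1099834279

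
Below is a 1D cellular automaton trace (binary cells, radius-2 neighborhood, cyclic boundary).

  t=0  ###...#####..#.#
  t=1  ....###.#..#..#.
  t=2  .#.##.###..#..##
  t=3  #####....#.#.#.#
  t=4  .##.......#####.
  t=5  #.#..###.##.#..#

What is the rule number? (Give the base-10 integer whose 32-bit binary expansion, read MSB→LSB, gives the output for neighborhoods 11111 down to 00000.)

2793029017

  #####|#  b31=1 t=0,i=8
  ####.|.  b30=0 t=0,i=1
  ###.#|#  b29=1 t=1,i=6
  ###..|.  b28=0 t=0,i=2
  ##.##|.  b27=0 t=2,i=5
  ##.#.|#  b26=1 t=1,i=7
  ##..#|#  b25=1 t=0,i=11
  ##...|.  b24=0 t=0,i=3
  #.###|.  b23=0 t=0,i=15
  #.##.|#  b22=1 t=2,i=3
  #.#.#|#  b21=1 t=2,i=1
  #.#..|#  b20=1 t=1,i=8
  #..##|#  b19=1 t=2,i=13
  #..#.|.  b18=0 t=0,i=12
  #...#|#  b17=1 t=0,i=4
  #....|.  b16=0 t=1,i=0
  .####|.  b15=0 t=0,i=0
  .###.|.  b14=0 t=1,i=5
  .##.#|#  b13=1 t=2,i=4
  .##..|#  b12=1 t=4,i=2
  .#.##|#  b11=1 t=0,i=14
  .#.#.|#  b10=1 t=3,i=10
  .#..#|.  b9=0 t=1,i=9
  .#...|#  b8=1 t=1,i=15
  ..###|#  b7=1 t=0,i=6
  ..##.|.  b6=0 t=2,i=14
  ..#.#|.  b5=0 t=0,i=13
  ..#..|#  b4=1 t=1,i=11
  ...##|#  b3=1 t=0,i=5
  ...#.|.  b2=0 t=3,i=8
  ....#|.  b1=0 t=1,i=2
  .....|#  b0=1 t=1,i=1
  bits 10100110011110100011110110011001 = 2793029017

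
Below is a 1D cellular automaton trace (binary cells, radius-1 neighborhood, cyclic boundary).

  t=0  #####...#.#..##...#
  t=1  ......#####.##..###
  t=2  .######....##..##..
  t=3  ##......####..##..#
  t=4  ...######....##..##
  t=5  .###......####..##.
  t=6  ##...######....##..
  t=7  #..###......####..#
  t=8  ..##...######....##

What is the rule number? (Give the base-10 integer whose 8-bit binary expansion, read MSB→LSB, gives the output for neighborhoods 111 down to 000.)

47

  ### -> .   bit 7 = 0  t=0,i=0
  ##. -> .   bit 6 = 0  t=0,i=4
  #.# -> #   bit 5 = 1  t=0,i=9
  #.. -> .   bit 4 = 0  t=0,i=5
  .## -> #   bit 3 = 1  t=0,i=13
  .#. -> #   bit 2 = 1  t=0,i=8
  ..# -> #   bit 1 = 1  t=0,i=7
  ... -> #   bit 0 = 1  t=0,i=6
  bits 00101111 = 47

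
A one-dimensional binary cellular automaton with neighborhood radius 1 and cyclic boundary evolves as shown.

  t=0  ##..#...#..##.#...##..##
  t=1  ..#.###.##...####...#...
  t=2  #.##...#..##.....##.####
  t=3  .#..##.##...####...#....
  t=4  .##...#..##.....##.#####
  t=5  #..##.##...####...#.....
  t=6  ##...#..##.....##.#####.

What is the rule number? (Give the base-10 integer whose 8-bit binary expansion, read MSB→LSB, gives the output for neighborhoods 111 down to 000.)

53

  ###|.  b7=0 t=0,i=0
  ##.|.  b6=0 t=0,i=1
  #.#|#  b5=1 t=0,i=13
  #..|#  b4=1 t=0,i=2
  .##|.  b3=0 t=0,i=11
  .#.|#  b2=1 t=0,i=4
  ..#|.  b1=0 t=0,i=3
  ...|#  b0=1 t=0,i=6
  bits 00110101 = 53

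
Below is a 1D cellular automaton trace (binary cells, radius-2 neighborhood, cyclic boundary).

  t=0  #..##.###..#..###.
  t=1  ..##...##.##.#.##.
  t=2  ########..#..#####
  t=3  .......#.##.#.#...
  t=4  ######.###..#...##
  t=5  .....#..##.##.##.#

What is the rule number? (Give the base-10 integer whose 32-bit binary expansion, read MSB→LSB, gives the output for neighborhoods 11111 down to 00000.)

  ##### -> .   bit 31 = 0  t=2,i=0
  ####. -> .   bit 30 = 0  t=2,i=6
  ###.# -> #   bit 29 = 1  t=0,i=16
  ###.. -> #   bit 28 = 1  t=0,i=8
  ##.## -> .   bit 27 = 0  t=0,i=5
  ##.#. -> .   bit 26 = 0  t=0,i=17
  ##..# -> .   bit 25 = 0  t=0,i=9
  ##... -> #   bit 24 = 1  t=1,i=4
  #.### -> .   bit 23 = 0  t=0,i=6
  #.##. -> #   bit 22 = 1  t=1,i=10
  #.#.# -> #   bit 21 = 1  t=1,i=13
  #.#.. -> .   bit 20 = 0  t=0,i=0
  #..## -> #   bit 19 = 1  t=0,i=2
  #..#. -> #   bit 18 = 1  t=0,i=10
  #...# -> #   bit 17 = 1  t=1,i=0
  #.... -> #   bit 16 = 1  t=3,i=16
  .#### -> #   bit 15 = 1  t=2,i=14
  .###. -> #   bit 14 = 1  t=0,i=7
  .##.# -> .   bit 13 = 0  t=0,i=4
  .##.. -> #   bit 12 = 1  t=1,i=3
  .#.## -> #   bit 11 = 1  t=1,i=14
  .#.#. -> .   bit 10 = 0  t=3,i=13
  .#..# -> .   bit 9 = 0  t=0,i=1
  .#... -> .   bit 8 = 0  t=3,i=15
  ..### -> .   bit 7 = 0  t=0,i=14
  ..##. -> #   bit 6 = 1  t=0,i=3
  ..#.# -> #   bit 5 = 1  t=3,i=7
  ..#.. -> #   bit 4 = 1  t=0,i=11
  ...## -> #   bit 3 = 1  t=1,i=1
  ...#. -> .   bit 2 = 0  t=3,i=6
  ....# -> #   bit 1 = 1  t=3,i=5
  ..... -> #   bit 0 = 1  t=3,i=0
  bits 00110001011011111101100001111011 = 829413499

829413499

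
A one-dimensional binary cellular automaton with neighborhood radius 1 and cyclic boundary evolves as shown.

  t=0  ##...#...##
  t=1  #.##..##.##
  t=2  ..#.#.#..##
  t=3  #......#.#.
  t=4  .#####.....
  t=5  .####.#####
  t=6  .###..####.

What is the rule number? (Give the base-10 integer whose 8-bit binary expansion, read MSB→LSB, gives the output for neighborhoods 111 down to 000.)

153

  [7] ### => #  t=0,i=0
  [6] ##. => .  t=0,i=1
  [5] #.# => .  t=1,i=1
  [4] #.. => #  t=0,i=2
  [3] .## => #  t=0,i=9
  [2] .#. => .  t=0,i=5
  [1] ..# => .  t=0,i=4
  [0] ... => #  t=0,i=3
  bits 10011001 = 153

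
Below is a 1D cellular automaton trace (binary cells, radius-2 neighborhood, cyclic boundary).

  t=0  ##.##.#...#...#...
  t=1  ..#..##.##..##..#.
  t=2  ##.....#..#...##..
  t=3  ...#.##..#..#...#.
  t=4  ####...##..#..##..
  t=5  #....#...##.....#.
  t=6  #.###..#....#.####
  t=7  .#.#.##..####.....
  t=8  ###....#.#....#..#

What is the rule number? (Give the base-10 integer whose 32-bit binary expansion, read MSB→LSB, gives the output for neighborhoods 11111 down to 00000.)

  [31] ##### => .  t=6,i=16
  [30] ####. => .  t=4,i=2
  [29] ###.# => .  t=6,i=0
  [28] ###.. => .  t=4,i=3
  [27] ##.## => #  t=0,i=2
  [26] ##.#. => #  t=0,i=5
  [25] ##..# => #  t=1,i=10
  [24] ##... => .  t=2,i=2
  [23] #.### => .  t=6,i=2
  [22] #.##. => .  t=0,i=3
  [21] #.#.# => .  t=7,i=3
  [20] #.#.. => #  t=0,i=6
  [19] #..## => .  t=1,i=4
  [18] #..#. => #  t=1,i=15
  [17] #...# => #  t=0,i=8
  [16] #.... => #  t=2,i=3
  [15] .#### => .  t=4,i=1
  [14] .###. => #  t=6,i=3
  [13] .##.# => .  t=0,i=1
  [12] .##.. => .  t=1,i=9
  [11] .#.## => .  t=3,i=4
  [10] .#.#. => #  t=5,i=17
  [9] .#..# => .  t=1,i=3
  [8] .#... => .  t=0,i=7
  [7] ..### => #  t=4,i=0
  [6] ..##. => .  t=0,i=0
  [5] ..#.# => #  t=3,i=3
  [4] ..#.. => .  t=0,i=10
  [3] ...## => .  t=0,i=17
  [2] ...#. => #  t=0,i=9
  [1] ....# => #  t=2,i=5
  [0] ..... => .  t=2,i=4
  bits 00001110000101110100010010100110 = 236405926

236405926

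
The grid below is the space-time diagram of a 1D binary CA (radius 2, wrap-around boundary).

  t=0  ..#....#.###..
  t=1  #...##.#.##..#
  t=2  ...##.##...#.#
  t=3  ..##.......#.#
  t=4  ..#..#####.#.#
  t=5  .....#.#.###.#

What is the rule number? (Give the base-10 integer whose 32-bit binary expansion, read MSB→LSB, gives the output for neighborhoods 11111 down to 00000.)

2796634347

  [31] ##### => #  t=4,i=7
  [30] ####. => .  t=4,i=8
  [29] ###.# => #  t=4,i=9
  [28] ###.. => .  t=0,i=11
  [27] ##.## => .  t=2,i=5
  [26] ##.#. => #  t=1,i=6
  [25] ##..# => #  t=1,i=11
  [24] ##... => .  t=0,i=12
  [23] #.### => #  t=0,i=9
  [22] #.##. => .  t=1,i=9
  [21] #.#.# => #  t=1,i=7
  [20] #.#.. => #  t=2,i=13
  [19] #..## => .  t=1,i=12
  [18] #..#. => .  t=4,i=1
  [17] #...# => .  t=1,i=2
  [16] #.... => #  t=0,i=4
  [15] .#### => .  t=4,i=6
  [14] .###. => #  t=0,i=10
  [13] .##.# => .  t=1,i=5
  [12] .##.. => .  t=1,i=0
  [11] .#.## => .  t=0,i=8
  [10] .#.#. => .  t=2,i=12
  [9] .#..# => .  t=3,i=0
  [8] .#... => .  t=0,i=3
  [7] ..### => #  t=4,i=5
  [6] ..##. => #  t=1,i=4
  [5] ..#.# => #  t=0,i=7
  [4] ..#.. => .  t=0,i=2
  [3] ...## => #  t=1,i=3
  [2] ...#. => .  t=0,i=1
  [1] ....# => #  t=0,i=0
  [0] ..... => #  t=3,i=6
  bits 10100110101100010100000011101011 = 2796634347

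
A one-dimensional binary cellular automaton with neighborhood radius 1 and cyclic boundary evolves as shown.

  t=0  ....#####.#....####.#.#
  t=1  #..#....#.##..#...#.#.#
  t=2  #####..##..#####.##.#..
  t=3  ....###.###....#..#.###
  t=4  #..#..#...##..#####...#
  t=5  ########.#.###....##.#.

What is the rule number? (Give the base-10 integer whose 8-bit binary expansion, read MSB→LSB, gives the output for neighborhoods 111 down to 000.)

86

  ###|.  b7=0 t=0,i=5
  ##.|#  b6=1 t=0,i=8
  #.#|.  b5=0 t=0,i=9
  #..|#  b4=1 t=0,i=0
  .##|.  b3=0 t=0,i=4
  .#.|#  b2=1 t=0,i=10
  ..#|#  b1=1 t=0,i=3
  ...|.  b0=0 t=0,i=1
  bits 01010110 = 86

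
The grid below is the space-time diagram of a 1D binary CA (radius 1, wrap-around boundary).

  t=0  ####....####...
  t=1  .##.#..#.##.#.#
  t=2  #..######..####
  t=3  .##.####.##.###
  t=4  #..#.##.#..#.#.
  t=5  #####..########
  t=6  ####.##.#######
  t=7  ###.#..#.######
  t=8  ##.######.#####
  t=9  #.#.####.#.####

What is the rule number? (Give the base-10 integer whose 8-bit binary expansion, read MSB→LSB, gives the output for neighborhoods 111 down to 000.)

182

  [7] ### => #  t=0,i=1
  [6] ##. => .  t=0,i=3
  [5] #.# => #  t=1,i=0
  [4] #.. => #  t=0,i=4
  [3] .## => .  t=0,i=0
  [2] .#. => #  t=1,i=4
  [1] ..# => #  t=0,i=7
  [0] ... => .  t=0,i=5
  bits 10110110 = 182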